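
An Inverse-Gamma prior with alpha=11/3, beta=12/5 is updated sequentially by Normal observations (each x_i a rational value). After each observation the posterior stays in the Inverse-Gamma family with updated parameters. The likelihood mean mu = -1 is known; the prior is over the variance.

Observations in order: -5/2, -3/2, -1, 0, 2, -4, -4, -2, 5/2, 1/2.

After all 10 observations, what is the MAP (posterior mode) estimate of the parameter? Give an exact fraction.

obs 1: x=-5/2 → posterior Inverse-Gamma(25/6, 141/40)
obs 2: x=-3/2 → posterior Inverse-Gamma(14/3, 73/20)
obs 3: x=-1 → posterior Inverse-Gamma(31/6, 73/20)
obs 4: x=0 → posterior Inverse-Gamma(17/3, 83/20)
obs 5: x=2 → posterior Inverse-Gamma(37/6, 173/20)
obs 6: x=-4 → posterior Inverse-Gamma(20/3, 263/20)
obs 7: x=-4 → posterior Inverse-Gamma(43/6, 353/20)
obs 8: x=-2 → posterior Inverse-Gamma(23/3, 363/20)
obs 9: x=5/2 → posterior Inverse-Gamma(49/6, 971/40)
obs 10: x=1/2 → posterior Inverse-Gamma(26/3, 127/5)

381/145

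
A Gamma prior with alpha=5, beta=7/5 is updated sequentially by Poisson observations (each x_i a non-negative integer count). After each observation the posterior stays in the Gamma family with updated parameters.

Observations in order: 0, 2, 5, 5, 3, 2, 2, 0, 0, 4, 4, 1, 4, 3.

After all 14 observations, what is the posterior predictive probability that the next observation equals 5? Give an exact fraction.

obs 1: x=0 → posterior Gamma(5, 12/5)
obs 2: x=2 → posterior Gamma(7, 17/5)
obs 3: x=5 → posterior Gamma(12, 22/5)
obs 4: x=5 → posterior Gamma(17, 27/5)
obs 5: x=3 → posterior Gamma(20, 32/5)
obs 6: x=2 → posterior Gamma(22, 37/5)
obs 7: x=2 → posterior Gamma(24, 42/5)
obs 8: x=0 → posterior Gamma(24, 47/5)
obs 9: x=0 → posterior Gamma(24, 52/5)
obs 10: x=4 → posterior Gamma(28, 57/5)
obs 11: x=4 → posterior Gamma(32, 62/5)
obs 12: x=1 → posterior Gamma(33, 67/5)
obs 13: x=4 → posterior Gamma(37, 72/5)
obs 14: x=3 → posterior Gamma(40, 77/5)

29815233117608438646276242118997138555790499296597425264417802044710386788217846875/403412651011739699134504567507506717417499436187570104534801093048065166679992172544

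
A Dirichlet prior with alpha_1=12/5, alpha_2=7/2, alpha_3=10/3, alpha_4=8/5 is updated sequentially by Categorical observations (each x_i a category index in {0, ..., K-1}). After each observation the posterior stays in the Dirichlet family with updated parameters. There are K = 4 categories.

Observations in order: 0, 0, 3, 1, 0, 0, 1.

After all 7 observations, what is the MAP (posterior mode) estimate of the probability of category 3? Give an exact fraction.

48/415

obs 1: x=0 → posterior Dirichlet(17/5, 7/2, 10/3, 8/5)
obs 2: x=0 → posterior Dirichlet(22/5, 7/2, 10/3, 8/5)
obs 3: x=3 → posterior Dirichlet(22/5, 7/2, 10/3, 13/5)
obs 4: x=1 → posterior Dirichlet(22/5, 9/2, 10/3, 13/5)
obs 5: x=0 → posterior Dirichlet(27/5, 9/2, 10/3, 13/5)
obs 6: x=0 → posterior Dirichlet(32/5, 9/2, 10/3, 13/5)
obs 7: x=1 → posterior Dirichlet(32/5, 11/2, 10/3, 13/5)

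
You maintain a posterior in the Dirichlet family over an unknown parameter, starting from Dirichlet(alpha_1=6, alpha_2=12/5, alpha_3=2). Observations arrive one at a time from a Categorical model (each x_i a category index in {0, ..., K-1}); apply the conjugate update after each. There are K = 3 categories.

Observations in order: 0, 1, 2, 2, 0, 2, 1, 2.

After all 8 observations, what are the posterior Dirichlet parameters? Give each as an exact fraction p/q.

obs 1: x=0 → posterior Dirichlet(7, 12/5, 2)
obs 2: x=1 → posterior Dirichlet(7, 17/5, 2)
obs 3: x=2 → posterior Dirichlet(7, 17/5, 3)
obs 4: x=2 → posterior Dirichlet(7, 17/5, 4)
obs 5: x=0 → posterior Dirichlet(8, 17/5, 4)
obs 6: x=2 → posterior Dirichlet(8, 17/5, 5)
obs 7: x=1 → posterior Dirichlet(8, 22/5, 5)
obs 8: x=2 → posterior Dirichlet(8, 22/5, 6)

alpha_1=8, alpha_2=22/5, alpha_3=6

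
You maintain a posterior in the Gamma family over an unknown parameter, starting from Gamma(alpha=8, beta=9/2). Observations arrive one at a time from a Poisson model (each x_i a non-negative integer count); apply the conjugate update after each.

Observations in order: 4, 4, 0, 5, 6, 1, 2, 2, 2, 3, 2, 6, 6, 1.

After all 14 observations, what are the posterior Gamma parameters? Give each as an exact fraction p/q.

obs 1: x=4 → posterior Gamma(12, 11/2)
obs 2: x=4 → posterior Gamma(16, 13/2)
obs 3: x=0 → posterior Gamma(16, 15/2)
obs 4: x=5 → posterior Gamma(21, 17/2)
obs 5: x=6 → posterior Gamma(27, 19/2)
obs 6: x=1 → posterior Gamma(28, 21/2)
obs 7: x=2 → posterior Gamma(30, 23/2)
obs 8: x=2 → posterior Gamma(32, 25/2)
obs 9: x=2 → posterior Gamma(34, 27/2)
obs 10: x=3 → posterior Gamma(37, 29/2)
obs 11: x=2 → posterior Gamma(39, 31/2)
obs 12: x=6 → posterior Gamma(45, 33/2)
obs 13: x=6 → posterior Gamma(51, 35/2)
obs 14: x=1 → posterior Gamma(52, 37/2)

alpha=52, beta=37/2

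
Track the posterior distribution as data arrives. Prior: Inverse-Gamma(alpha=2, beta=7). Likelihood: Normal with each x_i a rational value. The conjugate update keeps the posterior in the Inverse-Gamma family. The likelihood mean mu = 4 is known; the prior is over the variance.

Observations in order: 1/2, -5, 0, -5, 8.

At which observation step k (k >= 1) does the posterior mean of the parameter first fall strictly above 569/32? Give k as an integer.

k = 2

obs 1: x=1/2 → posterior Inverse-Gamma(5/2, 105/8)
obs 2: x=-5 → posterior Inverse-Gamma(3, 429/8)
obs 3: x=0 → posterior Inverse-Gamma(7/2, 493/8)
obs 4: x=-5 → posterior Inverse-Gamma(4, 817/8)
obs 5: x=8 → posterior Inverse-Gamma(9/2, 881/8)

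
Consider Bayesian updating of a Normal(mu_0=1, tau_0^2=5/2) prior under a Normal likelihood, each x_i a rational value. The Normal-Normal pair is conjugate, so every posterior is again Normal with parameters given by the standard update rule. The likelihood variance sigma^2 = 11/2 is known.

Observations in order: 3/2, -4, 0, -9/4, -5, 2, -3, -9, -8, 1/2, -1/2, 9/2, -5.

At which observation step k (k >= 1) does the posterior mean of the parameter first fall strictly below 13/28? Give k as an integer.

k = 2

obs 1: x=3/2 → posterior Normal(37/32, 55/32)
obs 2: x=-4 → posterior Normal(-1/14, 55/42)
obs 3: x=0 → posterior Normal(-3/52, 55/52)
obs 4: x=-9/4 → posterior Normal(-51/124, 55/62)
obs 5: x=-5 → posterior Normal(-151/144, 55/72)
obs 6: x=2 → posterior Normal(-111/164, 55/82)
obs 7: x=-3 → posterior Normal(-171/184, 55/92)
obs 8: x=-9 → posterior Normal(-117/68, 55/102)
obs 9: x=-8 → posterior Normal(-73/32, 55/112)
obs 10: x=1/2 → posterior Normal(-501/244, 55/122)
obs 11: x=-1/2 → posterior Normal(-511/264, 5/12)
obs 12: x=9/2 → posterior Normal(-421/284, 55/142)
obs 13: x=-5 → posterior Normal(-521/304, 55/152)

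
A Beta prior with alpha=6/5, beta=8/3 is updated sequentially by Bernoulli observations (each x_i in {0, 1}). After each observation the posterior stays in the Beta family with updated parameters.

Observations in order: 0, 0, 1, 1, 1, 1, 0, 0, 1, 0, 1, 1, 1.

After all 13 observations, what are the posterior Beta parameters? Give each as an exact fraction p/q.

alpha=46/5, beta=23/3

obs 1: x=0 → posterior Beta(6/5, 11/3)
obs 2: x=0 → posterior Beta(6/5, 14/3)
obs 3: x=1 → posterior Beta(11/5, 14/3)
obs 4: x=1 → posterior Beta(16/5, 14/3)
obs 5: x=1 → posterior Beta(21/5, 14/3)
obs 6: x=1 → posterior Beta(26/5, 14/3)
obs 7: x=0 → posterior Beta(26/5, 17/3)
obs 8: x=0 → posterior Beta(26/5, 20/3)
obs 9: x=1 → posterior Beta(31/5, 20/3)
obs 10: x=0 → posterior Beta(31/5, 23/3)
obs 11: x=1 → posterior Beta(36/5, 23/3)
obs 12: x=1 → posterior Beta(41/5, 23/3)
obs 13: x=1 → posterior Beta(46/5, 23/3)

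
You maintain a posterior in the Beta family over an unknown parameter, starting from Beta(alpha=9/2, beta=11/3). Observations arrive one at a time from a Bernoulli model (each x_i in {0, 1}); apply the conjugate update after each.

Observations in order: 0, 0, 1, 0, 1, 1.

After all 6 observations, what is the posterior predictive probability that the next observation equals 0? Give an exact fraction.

8/17

obs 1: x=0 → posterior Beta(9/2, 14/3)
obs 2: x=0 → posterior Beta(9/2, 17/3)
obs 3: x=1 → posterior Beta(11/2, 17/3)
obs 4: x=0 → posterior Beta(11/2, 20/3)
obs 5: x=1 → posterior Beta(13/2, 20/3)
obs 6: x=1 → posterior Beta(15/2, 20/3)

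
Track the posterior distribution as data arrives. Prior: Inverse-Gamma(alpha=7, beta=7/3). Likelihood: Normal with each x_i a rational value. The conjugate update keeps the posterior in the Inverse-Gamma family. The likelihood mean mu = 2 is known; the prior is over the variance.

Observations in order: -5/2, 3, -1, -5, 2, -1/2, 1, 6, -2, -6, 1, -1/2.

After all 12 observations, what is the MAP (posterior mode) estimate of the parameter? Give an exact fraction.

obs 1: x=-5/2 → posterior Inverse-Gamma(15/2, 299/24)
obs 2: x=3 → posterior Inverse-Gamma(8, 311/24)
obs 3: x=-1 → posterior Inverse-Gamma(17/2, 419/24)
obs 4: x=-5 → posterior Inverse-Gamma(9, 1007/24)
obs 5: x=2 → posterior Inverse-Gamma(19/2, 1007/24)
obs 6: x=-1/2 → posterior Inverse-Gamma(10, 541/12)
obs 7: x=1 → posterior Inverse-Gamma(21/2, 547/12)
obs 8: x=6 → posterior Inverse-Gamma(11, 643/12)
obs 9: x=-2 → posterior Inverse-Gamma(23/2, 739/12)
obs 10: x=-6 → posterior Inverse-Gamma(12, 1123/12)
obs 11: x=1 → posterior Inverse-Gamma(25/2, 1129/12)
obs 12: x=-1/2 → posterior Inverse-Gamma(13, 2333/24)

2333/336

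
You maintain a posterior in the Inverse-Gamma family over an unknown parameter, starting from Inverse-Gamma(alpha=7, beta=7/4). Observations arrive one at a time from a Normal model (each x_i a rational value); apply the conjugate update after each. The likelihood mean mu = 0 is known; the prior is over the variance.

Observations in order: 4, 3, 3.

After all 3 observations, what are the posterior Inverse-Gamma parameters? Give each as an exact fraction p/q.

obs 1: x=4 → posterior Inverse-Gamma(15/2, 39/4)
obs 2: x=3 → posterior Inverse-Gamma(8, 57/4)
obs 3: x=3 → posterior Inverse-Gamma(17/2, 75/4)

alpha=17/2, beta=75/4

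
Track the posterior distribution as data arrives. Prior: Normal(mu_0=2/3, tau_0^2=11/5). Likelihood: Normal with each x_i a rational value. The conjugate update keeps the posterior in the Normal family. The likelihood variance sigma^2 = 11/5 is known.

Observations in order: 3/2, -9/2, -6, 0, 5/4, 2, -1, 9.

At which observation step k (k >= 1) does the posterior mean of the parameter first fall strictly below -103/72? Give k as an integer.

k = 3

obs 1: x=3/2 → posterior Normal(13/12, 11/10)
obs 2: x=-9/2 → posterior Normal(-7/9, 11/15)
obs 3: x=-6 → posterior Normal(-25/12, 11/20)
obs 4: x=0 → posterior Normal(-5/3, 11/25)
obs 5: x=5/4 → posterior Normal(-85/72, 11/30)
obs 6: x=2 → posterior Normal(-61/84, 11/35)
obs 7: x=-1 → posterior Normal(-73/96, 11/40)
obs 8: x=9 → posterior Normal(35/108, 11/45)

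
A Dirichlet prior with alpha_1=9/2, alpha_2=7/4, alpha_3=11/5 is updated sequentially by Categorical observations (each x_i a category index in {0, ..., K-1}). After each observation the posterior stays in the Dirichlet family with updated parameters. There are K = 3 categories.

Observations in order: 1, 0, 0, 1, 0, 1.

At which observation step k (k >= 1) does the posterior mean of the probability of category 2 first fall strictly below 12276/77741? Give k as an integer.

obs 1: x=1 → posterior Dirichlet(9/2, 11/4, 11/5)
obs 2: x=0 → posterior Dirichlet(11/2, 11/4, 11/5)
obs 3: x=0 → posterior Dirichlet(13/2, 11/4, 11/5)
obs 4: x=1 → posterior Dirichlet(13/2, 15/4, 11/5)
obs 5: x=0 → posterior Dirichlet(15/2, 15/4, 11/5)
obs 6: x=1 → posterior Dirichlet(15/2, 19/4, 11/5)

k = 6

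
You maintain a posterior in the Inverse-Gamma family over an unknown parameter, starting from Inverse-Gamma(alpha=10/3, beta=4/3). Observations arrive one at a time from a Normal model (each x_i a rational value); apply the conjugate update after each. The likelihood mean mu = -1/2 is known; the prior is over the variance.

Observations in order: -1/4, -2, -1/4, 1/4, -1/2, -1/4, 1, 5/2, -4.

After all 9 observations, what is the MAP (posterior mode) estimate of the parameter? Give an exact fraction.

175/106

obs 1: x=-1/4 → posterior Inverse-Gamma(23/6, 131/96)
obs 2: x=-2 → posterior Inverse-Gamma(13/3, 239/96)
obs 3: x=-1/4 → posterior Inverse-Gamma(29/6, 121/48)
obs 4: x=1/4 → posterior Inverse-Gamma(16/3, 269/96)
obs 5: x=-1/2 → posterior Inverse-Gamma(35/6, 269/96)
obs 6: x=-1/4 → posterior Inverse-Gamma(19/3, 17/6)
obs 7: x=1 → posterior Inverse-Gamma(41/6, 95/24)
obs 8: x=5/2 → posterior Inverse-Gamma(22/3, 203/24)
obs 9: x=-4 → posterior Inverse-Gamma(47/6, 175/12)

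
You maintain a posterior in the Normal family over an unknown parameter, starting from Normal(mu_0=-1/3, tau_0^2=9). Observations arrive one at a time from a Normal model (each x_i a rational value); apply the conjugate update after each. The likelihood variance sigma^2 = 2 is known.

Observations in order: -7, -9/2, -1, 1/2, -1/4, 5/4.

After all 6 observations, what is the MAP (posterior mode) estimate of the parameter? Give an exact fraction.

-299/168

obs 1: x=-7 → posterior Normal(-191/33, 18/11)
obs 2: x=-9/2 → posterior Normal(-125/24, 9/10)
obs 3: x=-1 → posterior Normal(-679/174, 18/29)
obs 4: x=1/2 → posterior Normal(-163/57, 9/19)
obs 5: x=-1/4 → posterior Normal(-1331/564, 18/47)
obs 6: x=5/4 → posterior Normal(-299/168, 9/28)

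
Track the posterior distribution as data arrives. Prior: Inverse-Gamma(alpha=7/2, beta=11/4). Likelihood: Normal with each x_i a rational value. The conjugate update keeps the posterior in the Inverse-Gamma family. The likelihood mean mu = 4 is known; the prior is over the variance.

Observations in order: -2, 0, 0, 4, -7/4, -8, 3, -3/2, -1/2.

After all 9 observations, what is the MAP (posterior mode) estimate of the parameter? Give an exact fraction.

obs 1: x=-2 → posterior Inverse-Gamma(4, 83/4)
obs 2: x=0 → posterior Inverse-Gamma(9/2, 115/4)
obs 3: x=0 → posterior Inverse-Gamma(5, 147/4)
obs 4: x=4 → posterior Inverse-Gamma(11/2, 147/4)
obs 5: x=-7/4 → posterior Inverse-Gamma(6, 1705/32)
obs 6: x=-8 → posterior Inverse-Gamma(13/2, 4009/32)
obs 7: x=3 → posterior Inverse-Gamma(7, 4025/32)
obs 8: x=-3/2 → posterior Inverse-Gamma(15/2, 4509/32)
obs 9: x=-1/2 → posterior Inverse-Gamma(8, 4833/32)

537/32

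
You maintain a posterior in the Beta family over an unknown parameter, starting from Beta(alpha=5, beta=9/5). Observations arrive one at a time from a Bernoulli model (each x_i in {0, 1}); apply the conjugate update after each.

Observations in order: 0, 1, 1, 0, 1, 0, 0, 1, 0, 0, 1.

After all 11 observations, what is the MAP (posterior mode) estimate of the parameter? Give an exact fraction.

45/79

obs 1: x=0 → posterior Beta(5, 14/5)
obs 2: x=1 → posterior Beta(6, 14/5)
obs 3: x=1 → posterior Beta(7, 14/5)
obs 4: x=0 → posterior Beta(7, 19/5)
obs 5: x=1 → posterior Beta(8, 19/5)
obs 6: x=0 → posterior Beta(8, 24/5)
obs 7: x=0 → posterior Beta(8, 29/5)
obs 8: x=1 → posterior Beta(9, 29/5)
obs 9: x=0 → posterior Beta(9, 34/5)
obs 10: x=0 → posterior Beta(9, 39/5)
obs 11: x=1 → posterior Beta(10, 39/5)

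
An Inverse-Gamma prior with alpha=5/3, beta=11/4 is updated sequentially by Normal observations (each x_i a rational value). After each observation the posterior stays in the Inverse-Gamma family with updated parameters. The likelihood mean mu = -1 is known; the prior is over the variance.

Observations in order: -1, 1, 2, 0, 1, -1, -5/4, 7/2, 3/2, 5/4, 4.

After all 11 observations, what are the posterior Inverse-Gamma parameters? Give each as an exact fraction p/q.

obs 1: x=-1 → posterior Inverse-Gamma(13/6, 11/4)
obs 2: x=1 → posterior Inverse-Gamma(8/3, 19/4)
obs 3: x=2 → posterior Inverse-Gamma(19/6, 37/4)
obs 4: x=0 → posterior Inverse-Gamma(11/3, 39/4)
obs 5: x=1 → posterior Inverse-Gamma(25/6, 47/4)
obs 6: x=-1 → posterior Inverse-Gamma(14/3, 47/4)
obs 7: x=-5/4 → posterior Inverse-Gamma(31/6, 377/32)
obs 8: x=7/2 → posterior Inverse-Gamma(17/3, 701/32)
obs 9: x=3/2 → posterior Inverse-Gamma(37/6, 801/32)
obs 10: x=5/4 → posterior Inverse-Gamma(20/3, 441/16)
obs 11: x=4 → posterior Inverse-Gamma(43/6, 641/16)

alpha=43/6, beta=641/16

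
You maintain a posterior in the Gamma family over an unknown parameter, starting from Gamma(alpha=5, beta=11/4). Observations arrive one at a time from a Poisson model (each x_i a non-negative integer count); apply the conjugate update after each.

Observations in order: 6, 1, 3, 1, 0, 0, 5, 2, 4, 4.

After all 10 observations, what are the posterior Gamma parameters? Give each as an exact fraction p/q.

obs 1: x=6 → posterior Gamma(11, 15/4)
obs 2: x=1 → posterior Gamma(12, 19/4)
obs 3: x=3 → posterior Gamma(15, 23/4)
obs 4: x=1 → posterior Gamma(16, 27/4)
obs 5: x=0 → posterior Gamma(16, 31/4)
obs 6: x=0 → posterior Gamma(16, 35/4)
obs 7: x=5 → posterior Gamma(21, 39/4)
obs 8: x=2 → posterior Gamma(23, 43/4)
obs 9: x=4 → posterior Gamma(27, 47/4)
obs 10: x=4 → posterior Gamma(31, 51/4)

alpha=31, beta=51/4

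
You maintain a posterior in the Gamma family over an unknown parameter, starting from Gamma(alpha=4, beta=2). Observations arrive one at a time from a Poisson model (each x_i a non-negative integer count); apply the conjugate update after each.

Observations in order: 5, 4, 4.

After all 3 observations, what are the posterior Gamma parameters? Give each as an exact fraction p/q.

obs 1: x=5 → posterior Gamma(9, 3)
obs 2: x=4 → posterior Gamma(13, 4)
obs 3: x=4 → posterior Gamma(17, 5)

alpha=17, beta=5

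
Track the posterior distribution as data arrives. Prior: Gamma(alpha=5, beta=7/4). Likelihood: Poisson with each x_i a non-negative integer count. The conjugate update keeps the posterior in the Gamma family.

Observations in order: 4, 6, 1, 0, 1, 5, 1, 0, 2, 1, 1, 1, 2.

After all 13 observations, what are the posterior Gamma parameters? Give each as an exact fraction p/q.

obs 1: x=4 → posterior Gamma(9, 11/4)
obs 2: x=6 → posterior Gamma(15, 15/4)
obs 3: x=1 → posterior Gamma(16, 19/4)
obs 4: x=0 → posterior Gamma(16, 23/4)
obs 5: x=1 → posterior Gamma(17, 27/4)
obs 6: x=5 → posterior Gamma(22, 31/4)
obs 7: x=1 → posterior Gamma(23, 35/4)
obs 8: x=0 → posterior Gamma(23, 39/4)
obs 9: x=2 → posterior Gamma(25, 43/4)
obs 10: x=1 → posterior Gamma(26, 47/4)
obs 11: x=1 → posterior Gamma(27, 51/4)
obs 12: x=1 → posterior Gamma(28, 55/4)
obs 13: x=2 → posterior Gamma(30, 59/4)

alpha=30, beta=59/4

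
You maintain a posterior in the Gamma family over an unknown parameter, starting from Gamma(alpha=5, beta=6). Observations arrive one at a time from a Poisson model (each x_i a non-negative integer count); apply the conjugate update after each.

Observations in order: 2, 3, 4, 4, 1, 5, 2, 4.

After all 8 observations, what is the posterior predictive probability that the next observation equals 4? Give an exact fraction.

66021507465761976311055149601157808128/647159824910983792506158351898193359375

obs 1: x=2 → posterior Gamma(7, 7)
obs 2: x=3 → posterior Gamma(10, 8)
obs 3: x=4 → posterior Gamma(14, 9)
obs 4: x=4 → posterior Gamma(18, 10)
obs 5: x=1 → posterior Gamma(19, 11)
obs 6: x=5 → posterior Gamma(24, 12)
obs 7: x=2 → posterior Gamma(26, 13)
obs 8: x=4 → posterior Gamma(30, 14)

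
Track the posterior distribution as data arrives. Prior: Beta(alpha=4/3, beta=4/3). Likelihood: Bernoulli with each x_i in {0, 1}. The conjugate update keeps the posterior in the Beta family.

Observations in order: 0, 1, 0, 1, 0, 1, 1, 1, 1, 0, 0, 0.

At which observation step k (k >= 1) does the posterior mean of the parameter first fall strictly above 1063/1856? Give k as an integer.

k = 8

obs 1: x=0 → posterior Beta(4/3, 7/3)
obs 2: x=1 → posterior Beta(7/3, 7/3)
obs 3: x=0 → posterior Beta(7/3, 10/3)
obs 4: x=1 → posterior Beta(10/3, 10/3)
obs 5: x=0 → posterior Beta(10/3, 13/3)
obs 6: x=1 → posterior Beta(13/3, 13/3)
obs 7: x=1 → posterior Beta(16/3, 13/3)
obs 8: x=1 → posterior Beta(19/3, 13/3)
obs 9: x=1 → posterior Beta(22/3, 13/3)
obs 10: x=0 → posterior Beta(22/3, 16/3)
obs 11: x=0 → posterior Beta(22/3, 19/3)
obs 12: x=0 → posterior Beta(22/3, 22/3)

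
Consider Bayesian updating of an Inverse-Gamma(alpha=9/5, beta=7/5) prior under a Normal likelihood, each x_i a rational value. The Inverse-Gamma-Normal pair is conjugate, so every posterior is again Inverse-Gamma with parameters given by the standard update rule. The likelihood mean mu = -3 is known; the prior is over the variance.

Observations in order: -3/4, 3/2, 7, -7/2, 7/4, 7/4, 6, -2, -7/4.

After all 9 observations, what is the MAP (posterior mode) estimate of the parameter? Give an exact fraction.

5141/292

obs 1: x=-3/4 → posterior Inverse-Gamma(23/10, 629/160)
obs 2: x=3/2 → posterior Inverse-Gamma(14/5, 2249/160)
obs 3: x=7 → posterior Inverse-Gamma(33/10, 10249/160)
obs 4: x=-7/2 → posterior Inverse-Gamma(19/5, 10269/160)
obs 5: x=7/4 → posterior Inverse-Gamma(43/10, 6037/80)
obs 6: x=7/4 → posterior Inverse-Gamma(24/5, 13879/160)
obs 7: x=6 → posterior Inverse-Gamma(53/10, 20359/160)
obs 8: x=-2 → posterior Inverse-Gamma(29/5, 20439/160)
obs 9: x=-7/4 → posterior Inverse-Gamma(63/10, 5141/40)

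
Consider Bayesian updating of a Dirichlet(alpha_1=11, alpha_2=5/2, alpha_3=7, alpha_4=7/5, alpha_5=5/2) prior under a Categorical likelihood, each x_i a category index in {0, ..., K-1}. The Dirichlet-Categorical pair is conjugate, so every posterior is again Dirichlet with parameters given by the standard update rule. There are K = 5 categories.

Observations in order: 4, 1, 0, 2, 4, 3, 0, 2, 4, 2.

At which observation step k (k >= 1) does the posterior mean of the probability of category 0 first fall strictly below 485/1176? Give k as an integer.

obs 1: x=4 → posterior Dirichlet(11, 5/2, 7, 7/5, 7/2)
obs 2: x=1 → posterior Dirichlet(11, 7/2, 7, 7/5, 7/2)
obs 3: x=0 → posterior Dirichlet(12, 7/2, 7, 7/5, 7/2)
obs 4: x=2 → posterior Dirichlet(12, 7/2, 8, 7/5, 7/2)
obs 5: x=4 → posterior Dirichlet(12, 7/2, 8, 7/5, 9/2)
obs 6: x=3 → posterior Dirichlet(12, 7/2, 8, 12/5, 9/2)
obs 7: x=0 → posterior Dirichlet(13, 7/2, 8, 12/5, 9/2)
obs 8: x=2 → posterior Dirichlet(13, 7/2, 9, 12/5, 9/2)
obs 9: x=4 → posterior Dirichlet(13, 7/2, 9, 12/5, 11/2)
obs 10: x=2 → posterior Dirichlet(13, 7/2, 10, 12/5, 11/2)

k = 5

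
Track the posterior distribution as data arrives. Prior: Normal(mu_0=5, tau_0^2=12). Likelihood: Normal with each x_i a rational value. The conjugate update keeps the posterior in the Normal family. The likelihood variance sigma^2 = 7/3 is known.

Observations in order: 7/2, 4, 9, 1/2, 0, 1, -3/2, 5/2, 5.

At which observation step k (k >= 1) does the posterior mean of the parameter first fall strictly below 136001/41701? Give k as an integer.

obs 1: x=7/2 → posterior Normal(161/43, 84/43)
obs 2: x=4 → posterior Normal(305/79, 84/79)
obs 3: x=9 → posterior Normal(629/115, 84/115)
obs 4: x=1/2 → posterior Normal(647/151, 84/151)
obs 5: x=0 → posterior Normal(647/187, 84/187)
obs 6: x=1 → posterior Normal(683/223, 84/223)
obs 7: x=-3/2 → posterior Normal(17/7, 12/37)
obs 8: x=5/2 → posterior Normal(719/295, 84/295)
obs 9: x=5 → posterior Normal(899/331, 84/331)

k = 6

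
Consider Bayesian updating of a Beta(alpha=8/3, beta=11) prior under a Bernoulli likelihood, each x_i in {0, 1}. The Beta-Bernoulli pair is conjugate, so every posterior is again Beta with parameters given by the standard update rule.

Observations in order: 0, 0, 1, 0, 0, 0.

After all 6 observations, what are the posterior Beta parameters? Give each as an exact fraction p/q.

alpha=11/3, beta=16

obs 1: x=0 → posterior Beta(8/3, 12)
obs 2: x=0 → posterior Beta(8/3, 13)
obs 3: x=1 → posterior Beta(11/3, 13)
obs 4: x=0 → posterior Beta(11/3, 14)
obs 5: x=0 → posterior Beta(11/3, 15)
obs 6: x=0 → posterior Beta(11/3, 16)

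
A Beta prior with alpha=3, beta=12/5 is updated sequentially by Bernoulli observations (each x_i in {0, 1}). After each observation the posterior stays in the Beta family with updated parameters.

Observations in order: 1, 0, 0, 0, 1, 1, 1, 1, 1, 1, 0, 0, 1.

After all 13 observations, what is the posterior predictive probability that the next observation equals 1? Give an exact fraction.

55/92

obs 1: x=1 → posterior Beta(4, 12/5)
obs 2: x=0 → posterior Beta(4, 17/5)
obs 3: x=0 → posterior Beta(4, 22/5)
obs 4: x=0 → posterior Beta(4, 27/5)
obs 5: x=1 → posterior Beta(5, 27/5)
obs 6: x=1 → posterior Beta(6, 27/5)
obs 7: x=1 → posterior Beta(7, 27/5)
obs 8: x=1 → posterior Beta(8, 27/5)
obs 9: x=1 → posterior Beta(9, 27/5)
obs 10: x=1 → posterior Beta(10, 27/5)
obs 11: x=0 → posterior Beta(10, 32/5)
obs 12: x=0 → posterior Beta(10, 37/5)
obs 13: x=1 → posterior Beta(11, 37/5)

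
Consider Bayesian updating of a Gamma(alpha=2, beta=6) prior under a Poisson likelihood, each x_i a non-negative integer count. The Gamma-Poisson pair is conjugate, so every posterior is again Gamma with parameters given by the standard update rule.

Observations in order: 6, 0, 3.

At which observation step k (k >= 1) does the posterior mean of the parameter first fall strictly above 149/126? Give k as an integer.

k = 3

obs 1: x=6 → posterior Gamma(8, 7)
obs 2: x=0 → posterior Gamma(8, 8)
obs 3: x=3 → posterior Gamma(11, 9)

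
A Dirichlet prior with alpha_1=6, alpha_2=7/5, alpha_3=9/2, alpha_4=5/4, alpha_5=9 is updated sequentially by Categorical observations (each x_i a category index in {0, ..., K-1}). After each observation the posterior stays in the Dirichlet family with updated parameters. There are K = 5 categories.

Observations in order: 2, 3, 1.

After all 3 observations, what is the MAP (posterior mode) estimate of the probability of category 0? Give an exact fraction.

100/403

obs 1: x=2 → posterior Dirichlet(6, 7/5, 11/2, 5/4, 9)
obs 2: x=3 → posterior Dirichlet(6, 7/5, 11/2, 9/4, 9)
obs 3: x=1 → posterior Dirichlet(6, 12/5, 11/2, 9/4, 9)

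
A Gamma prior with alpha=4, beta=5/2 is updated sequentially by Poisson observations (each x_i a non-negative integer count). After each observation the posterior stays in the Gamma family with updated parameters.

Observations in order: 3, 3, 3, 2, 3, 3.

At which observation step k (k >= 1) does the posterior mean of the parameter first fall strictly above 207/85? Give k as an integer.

obs 1: x=3 → posterior Gamma(7, 7/2)
obs 2: x=3 → posterior Gamma(10, 9/2)
obs 3: x=3 → posterior Gamma(13, 11/2)
obs 4: x=2 → posterior Gamma(15, 13/2)
obs 5: x=3 → posterior Gamma(18, 15/2)
obs 6: x=3 → posterior Gamma(21, 17/2)

k = 6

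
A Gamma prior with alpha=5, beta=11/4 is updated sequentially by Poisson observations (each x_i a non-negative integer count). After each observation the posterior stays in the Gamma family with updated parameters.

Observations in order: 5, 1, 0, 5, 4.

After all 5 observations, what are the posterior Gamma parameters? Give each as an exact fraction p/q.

alpha=20, beta=31/4

obs 1: x=5 → posterior Gamma(10, 15/4)
obs 2: x=1 → posterior Gamma(11, 19/4)
obs 3: x=0 → posterior Gamma(11, 23/4)
obs 4: x=5 → posterior Gamma(16, 27/4)
obs 5: x=4 → posterior Gamma(20, 31/4)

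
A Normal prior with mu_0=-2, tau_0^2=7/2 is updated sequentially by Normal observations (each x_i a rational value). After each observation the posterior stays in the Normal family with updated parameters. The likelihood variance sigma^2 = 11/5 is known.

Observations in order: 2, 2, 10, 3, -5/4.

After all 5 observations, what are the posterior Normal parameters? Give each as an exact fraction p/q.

obs 1: x=2 → posterior Normal(26/57, 77/57)
obs 2: x=2 → posterior Normal(24/23, 77/92)
obs 3: x=10 → posterior Normal(446/127, 77/127)
obs 4: x=3 → posterior Normal(551/162, 77/162)
obs 5: x=-5/4 → posterior Normal(2029/788, 77/197)

mu_0=2029/788, tau_0^2=77/197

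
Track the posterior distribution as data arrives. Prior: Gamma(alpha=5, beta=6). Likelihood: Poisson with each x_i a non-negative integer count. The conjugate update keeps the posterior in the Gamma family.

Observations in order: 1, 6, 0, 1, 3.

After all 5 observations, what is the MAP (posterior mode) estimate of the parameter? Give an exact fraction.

15/11

obs 1: x=1 → posterior Gamma(6, 7)
obs 2: x=6 → posterior Gamma(12, 8)
obs 3: x=0 → posterior Gamma(12, 9)
obs 4: x=1 → posterior Gamma(13, 10)
obs 5: x=3 → posterior Gamma(16, 11)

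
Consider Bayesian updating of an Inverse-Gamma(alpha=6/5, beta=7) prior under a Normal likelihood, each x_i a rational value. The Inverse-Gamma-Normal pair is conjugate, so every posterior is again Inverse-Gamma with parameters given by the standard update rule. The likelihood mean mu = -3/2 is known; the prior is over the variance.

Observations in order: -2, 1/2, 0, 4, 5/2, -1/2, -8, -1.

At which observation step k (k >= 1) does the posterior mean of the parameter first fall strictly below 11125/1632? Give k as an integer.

obs 1: x=-2 → posterior Inverse-Gamma(17/10, 57/8)
obs 2: x=1/2 → posterior Inverse-Gamma(11/5, 73/8)
obs 3: x=0 → posterior Inverse-Gamma(27/10, 41/4)
obs 4: x=4 → posterior Inverse-Gamma(16/5, 203/8)
obs 5: x=5/2 → posterior Inverse-Gamma(37/10, 267/8)
obs 6: x=-1/2 → posterior Inverse-Gamma(21/5, 271/8)
obs 7: x=-8 → posterior Inverse-Gamma(47/10, 55)
obs 8: x=-1 → posterior Inverse-Gamma(26/5, 441/8)

k = 3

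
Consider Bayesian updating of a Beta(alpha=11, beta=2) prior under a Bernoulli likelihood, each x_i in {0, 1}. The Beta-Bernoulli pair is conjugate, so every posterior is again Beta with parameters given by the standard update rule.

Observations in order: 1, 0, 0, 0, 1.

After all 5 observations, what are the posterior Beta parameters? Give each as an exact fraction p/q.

obs 1: x=1 → posterior Beta(12, 2)
obs 2: x=0 → posterior Beta(12, 3)
obs 3: x=0 → posterior Beta(12, 4)
obs 4: x=0 → posterior Beta(12, 5)
obs 5: x=1 → posterior Beta(13, 5)

alpha=13, beta=5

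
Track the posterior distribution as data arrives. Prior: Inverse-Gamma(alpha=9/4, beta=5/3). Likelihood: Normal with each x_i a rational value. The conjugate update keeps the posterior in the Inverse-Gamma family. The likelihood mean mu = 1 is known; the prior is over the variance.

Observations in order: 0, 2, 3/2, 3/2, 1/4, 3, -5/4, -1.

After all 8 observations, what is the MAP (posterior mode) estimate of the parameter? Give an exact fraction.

467/348

obs 1: x=0 → posterior Inverse-Gamma(11/4, 13/6)
obs 2: x=2 → posterior Inverse-Gamma(13/4, 8/3)
obs 3: x=3/2 → posterior Inverse-Gamma(15/4, 67/24)
obs 4: x=3/2 → posterior Inverse-Gamma(17/4, 35/12)
obs 5: x=1/4 → posterior Inverse-Gamma(19/4, 307/96)
obs 6: x=3 → posterior Inverse-Gamma(21/4, 499/96)
obs 7: x=-5/4 → posterior Inverse-Gamma(23/4, 371/48)
obs 8: x=-1 → posterior Inverse-Gamma(25/4, 467/48)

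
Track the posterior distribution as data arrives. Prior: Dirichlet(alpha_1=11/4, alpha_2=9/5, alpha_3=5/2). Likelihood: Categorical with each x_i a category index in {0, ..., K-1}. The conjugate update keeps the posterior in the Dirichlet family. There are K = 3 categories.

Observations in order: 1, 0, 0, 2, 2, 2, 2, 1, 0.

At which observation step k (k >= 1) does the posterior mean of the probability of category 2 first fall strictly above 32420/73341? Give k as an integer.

obs 1: x=1 → posterior Dirichlet(11/4, 14/5, 5/2)
obs 2: x=0 → posterior Dirichlet(15/4, 14/5, 5/2)
obs 3: x=0 → posterior Dirichlet(19/4, 14/5, 5/2)
obs 4: x=2 → posterior Dirichlet(19/4, 14/5, 7/2)
obs 5: x=2 → posterior Dirichlet(19/4, 14/5, 9/2)
obs 6: x=2 → posterior Dirichlet(19/4, 14/5, 11/2)
obs 7: x=2 → posterior Dirichlet(19/4, 14/5, 13/2)
obs 8: x=1 → posterior Dirichlet(19/4, 19/5, 13/2)
obs 9: x=0 → posterior Dirichlet(23/4, 19/5, 13/2)

k = 7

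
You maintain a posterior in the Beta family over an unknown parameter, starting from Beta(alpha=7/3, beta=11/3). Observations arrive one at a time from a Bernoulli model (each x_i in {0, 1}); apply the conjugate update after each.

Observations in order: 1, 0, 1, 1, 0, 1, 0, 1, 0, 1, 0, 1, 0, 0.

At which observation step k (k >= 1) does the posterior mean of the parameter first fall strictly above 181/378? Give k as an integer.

obs 1: x=1 → posterior Beta(10/3, 11/3)
obs 2: x=0 → posterior Beta(10/3, 14/3)
obs 3: x=1 → posterior Beta(13/3, 14/3)
obs 4: x=1 → posterior Beta(16/3, 14/3)
obs 5: x=0 → posterior Beta(16/3, 17/3)
obs 6: x=1 → posterior Beta(19/3, 17/3)
obs 7: x=0 → posterior Beta(19/3, 20/3)
obs 8: x=1 → posterior Beta(22/3, 20/3)
obs 9: x=0 → posterior Beta(22/3, 23/3)
obs 10: x=1 → posterior Beta(25/3, 23/3)
obs 11: x=0 → posterior Beta(25/3, 26/3)
obs 12: x=1 → posterior Beta(28/3, 26/3)
obs 13: x=0 → posterior Beta(28/3, 29/3)
obs 14: x=0 → posterior Beta(28/3, 32/3)

k = 3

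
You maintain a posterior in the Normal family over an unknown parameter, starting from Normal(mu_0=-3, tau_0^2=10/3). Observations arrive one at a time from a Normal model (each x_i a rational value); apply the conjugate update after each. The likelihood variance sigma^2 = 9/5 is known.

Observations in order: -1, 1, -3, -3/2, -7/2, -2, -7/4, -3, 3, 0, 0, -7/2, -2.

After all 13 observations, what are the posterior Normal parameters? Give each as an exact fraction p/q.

mu_0=-1887/1354, tau_0^2=90/677

obs 1: x=-1 → posterior Normal(-131/77, 90/77)
obs 2: x=1 → posterior Normal(-81/127, 90/127)
obs 3: x=-3 → posterior Normal(-77/59, 30/59)
obs 4: x=-3/2 → posterior Normal(-306/227, 90/227)
obs 5: x=-7/2 → posterior Normal(-481/277, 90/277)
obs 6: x=-2 → posterior Normal(-581/327, 30/109)
obs 7: x=-7/4 → posterior Normal(-1337/754, 90/377)
obs 8: x=-3 → posterior Normal(-1637/854, 90/427)
obs 9: x=3 → posterior Normal(-1337/954, 10/53)
obs 10: x=0 → posterior Normal(-1337/1054, 90/527)
obs 11: x=0 → posterior Normal(-1337/1154, 90/577)
obs 12: x=-7/2 → posterior Normal(-1687/1254, 30/209)
obs 13: x=-2 → posterior Normal(-1887/1354, 90/677)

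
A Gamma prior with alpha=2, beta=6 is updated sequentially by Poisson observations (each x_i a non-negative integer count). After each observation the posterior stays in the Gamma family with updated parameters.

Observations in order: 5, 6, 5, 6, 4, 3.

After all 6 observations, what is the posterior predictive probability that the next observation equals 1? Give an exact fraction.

obs 1: x=5 → posterior Gamma(7, 7)
obs 2: x=6 → posterior Gamma(13, 8)
obs 3: x=5 → posterior Gamma(18, 9)
obs 4: x=6 → posterior Gamma(24, 10)
obs 5: x=4 → posterior Gamma(28, 11)
obs 6: x=3 → posterior Gamma(31, 12)

88303988733514367954369508412489728/442779263776840698304313192148785281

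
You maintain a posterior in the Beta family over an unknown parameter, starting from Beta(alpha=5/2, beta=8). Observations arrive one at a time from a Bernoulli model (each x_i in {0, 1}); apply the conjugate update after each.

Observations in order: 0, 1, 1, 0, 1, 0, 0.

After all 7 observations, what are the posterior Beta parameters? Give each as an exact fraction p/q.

obs 1: x=0 → posterior Beta(5/2, 9)
obs 2: x=1 → posterior Beta(7/2, 9)
obs 3: x=1 → posterior Beta(9/2, 9)
obs 4: x=0 → posterior Beta(9/2, 10)
obs 5: x=1 → posterior Beta(11/2, 10)
obs 6: x=0 → posterior Beta(11/2, 11)
obs 7: x=0 → posterior Beta(11/2, 12)

alpha=11/2, beta=12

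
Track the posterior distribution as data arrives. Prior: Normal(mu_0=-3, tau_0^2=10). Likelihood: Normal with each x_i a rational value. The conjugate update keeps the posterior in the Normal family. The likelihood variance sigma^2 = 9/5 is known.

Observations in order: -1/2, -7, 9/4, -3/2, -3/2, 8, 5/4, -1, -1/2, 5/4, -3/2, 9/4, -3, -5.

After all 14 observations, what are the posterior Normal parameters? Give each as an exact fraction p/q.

obs 1: x=-1/2 → posterior Normal(-52/59, 90/59)
obs 2: x=-7 → posterior Normal(-402/109, 90/109)
obs 3: x=9/4 → posterior Normal(-193/106, 30/53)
obs 4: x=-3/2 → posterior Normal(-729/418, 90/209)
obs 5: x=-3/2 → posterior Normal(-879/518, 90/259)
obs 6: x=8 → posterior Normal(-79/618, 30/103)
obs 7: x=5/4 → posterior Normal(23/359, 90/359)
obs 8: x=-1 → posterior Normal(-27/409, 90/409)
obs 9: x=-1/2 → posterior Normal(-52/459, 10/51)
obs 10: x=5/4 → posterior Normal(21/1018, 90/509)
obs 11: x=-3/2 → posterior Normal(-3/26, 90/559)
obs 12: x=9/4 → posterior Normal(16/203, 30/203)
obs 13: x=-3 → posterior Normal(-102/659, 90/659)
obs 14: x=-5 → posterior Normal(-352/709, 90/709)

mu_0=-352/709, tau_0^2=90/709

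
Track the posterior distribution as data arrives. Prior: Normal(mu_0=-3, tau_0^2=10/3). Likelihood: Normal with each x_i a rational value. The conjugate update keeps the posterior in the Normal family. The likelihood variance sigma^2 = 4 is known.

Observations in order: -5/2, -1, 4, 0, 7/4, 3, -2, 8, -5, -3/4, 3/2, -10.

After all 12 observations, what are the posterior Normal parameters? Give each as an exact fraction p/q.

obs 1: x=-5/2 → posterior Normal(-61/22, 20/11)
obs 2: x=-1 → posterior Normal(-71/32, 5/4)
obs 3: x=4 → posterior Normal(-31/42, 20/21)
obs 4: x=0 → posterior Normal(-31/52, 10/13)
obs 5: x=7/4 → posterior Normal(-27/124, 20/31)
obs 6: x=3 → posterior Normal(11/48, 5/9)
obs 7: x=-2 → posterior Normal(-7/164, 20/41)
obs 8: x=8 → posterior Normal(153/184, 10/23)
obs 9: x=-5 → posterior Normal(53/204, 20/51)
obs 10: x=-3/4 → posterior Normal(19/112, 5/14)
obs 11: x=3/2 → posterior Normal(17/61, 20/61)
obs 12: x=-10 → posterior Normal(-1/2, 10/33)

mu_0=-1/2, tau_0^2=10/33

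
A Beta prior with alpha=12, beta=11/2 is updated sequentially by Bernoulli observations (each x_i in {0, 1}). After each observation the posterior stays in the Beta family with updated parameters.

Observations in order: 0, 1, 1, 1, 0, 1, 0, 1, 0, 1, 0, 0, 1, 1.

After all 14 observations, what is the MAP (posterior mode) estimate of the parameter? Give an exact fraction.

38/59

obs 1: x=0 → posterior Beta(12, 13/2)
obs 2: x=1 → posterior Beta(13, 13/2)
obs 3: x=1 → posterior Beta(14, 13/2)
obs 4: x=1 → posterior Beta(15, 13/2)
obs 5: x=0 → posterior Beta(15, 15/2)
obs 6: x=1 → posterior Beta(16, 15/2)
obs 7: x=0 → posterior Beta(16, 17/2)
obs 8: x=1 → posterior Beta(17, 17/2)
obs 9: x=0 → posterior Beta(17, 19/2)
obs 10: x=1 → posterior Beta(18, 19/2)
obs 11: x=0 → posterior Beta(18, 21/2)
obs 12: x=0 → posterior Beta(18, 23/2)
obs 13: x=1 → posterior Beta(19, 23/2)
obs 14: x=1 → posterior Beta(20, 23/2)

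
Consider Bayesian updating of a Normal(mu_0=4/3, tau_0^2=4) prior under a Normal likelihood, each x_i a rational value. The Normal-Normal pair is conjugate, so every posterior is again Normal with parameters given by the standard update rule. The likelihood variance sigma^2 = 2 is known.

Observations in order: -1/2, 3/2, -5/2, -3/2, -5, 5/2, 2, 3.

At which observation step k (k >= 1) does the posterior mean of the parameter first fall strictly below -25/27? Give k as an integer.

obs 1: x=-1/2 → posterior Normal(1/9, 4/3)
obs 2: x=3/2 → posterior Normal(2/3, 4/5)
obs 3: x=-5/2 → posterior Normal(-5/21, 4/7)
obs 4: x=-3/2 → posterior Normal(-14/27, 4/9)
obs 5: x=-5 → posterior Normal(-4/3, 4/11)
obs 6: x=5/2 → posterior Normal(-29/39, 4/13)
obs 7: x=2 → posterior Normal(-17/45, 4/15)
obs 8: x=3 → posterior Normal(1/51, 4/17)

k = 5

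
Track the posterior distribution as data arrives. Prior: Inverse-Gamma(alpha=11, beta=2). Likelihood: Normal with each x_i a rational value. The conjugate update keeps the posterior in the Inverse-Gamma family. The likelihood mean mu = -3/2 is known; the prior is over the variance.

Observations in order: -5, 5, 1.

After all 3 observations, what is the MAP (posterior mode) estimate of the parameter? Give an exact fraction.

obs 1: x=-5 → posterior Inverse-Gamma(23/2, 65/8)
obs 2: x=5 → posterior Inverse-Gamma(12, 117/4)
obs 3: x=1 → posterior Inverse-Gamma(25/2, 259/8)

259/108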